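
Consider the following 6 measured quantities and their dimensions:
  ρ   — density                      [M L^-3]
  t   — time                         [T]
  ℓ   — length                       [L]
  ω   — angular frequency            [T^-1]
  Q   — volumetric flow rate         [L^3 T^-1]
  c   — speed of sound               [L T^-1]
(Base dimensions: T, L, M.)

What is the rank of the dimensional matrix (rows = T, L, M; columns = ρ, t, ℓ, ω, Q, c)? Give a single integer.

3

Write exponents as rows T,L,M / cols ρ,t,ℓ,ω,Q,c:
  T: [ 0  1  0 -1 -1 -1]
  L: [-3  0  1  0  3  1]
  M: [ 1  0  0  0  0  0]
Row reduction gives pivot columns ρ,t,ℓ; rank = 3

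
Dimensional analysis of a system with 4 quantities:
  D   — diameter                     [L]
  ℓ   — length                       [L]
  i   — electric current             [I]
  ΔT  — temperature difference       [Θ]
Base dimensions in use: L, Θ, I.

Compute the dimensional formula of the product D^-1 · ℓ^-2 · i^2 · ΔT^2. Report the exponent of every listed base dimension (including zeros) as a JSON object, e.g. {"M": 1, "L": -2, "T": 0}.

{"L": -3, "Θ": 2, "I": 2}

Dimensional matrix (L×Θ×I by D×ℓ×i×ΔT):
  L: [ 1  1  0  0]
  Θ: [ 0  0  0  1]
  I: [ 0  0  1  0]
  [L]: (-1)·1+(-2)·1+(2)·0+(2)·0 = -3
  [Θ]: (-1)·0+(-2)·0+(2)·0+(2)·1 = 2
  [I]: (-1)·0+(-2)·0+(2)·1+(2)·0 = 2
⇒ L^-3 Θ^2 I^2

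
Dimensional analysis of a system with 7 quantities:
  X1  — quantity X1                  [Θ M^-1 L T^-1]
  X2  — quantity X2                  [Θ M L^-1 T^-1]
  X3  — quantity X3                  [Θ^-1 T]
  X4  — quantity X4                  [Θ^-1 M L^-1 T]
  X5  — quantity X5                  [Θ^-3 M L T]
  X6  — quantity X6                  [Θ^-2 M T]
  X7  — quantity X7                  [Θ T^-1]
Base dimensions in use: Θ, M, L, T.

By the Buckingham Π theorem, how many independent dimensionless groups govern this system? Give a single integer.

4

Write exponents as rows Θ,M,L,T / cols X1,X2,X3,X4,X5,X6,X7:
  Θ: [ 1  1 -1 -1 -3 -2  1]
  M: [-1  1  0  1  1  1  0]
  L: [ 1 -1  0 -1  1  0  0]
  T: [-1 -1  1  1  1  1 -1]
Echelon form has 3 nonzero rows (pivots: X1,X2,X5)
n=7, r=3 ⇒ 4 dimensionless groups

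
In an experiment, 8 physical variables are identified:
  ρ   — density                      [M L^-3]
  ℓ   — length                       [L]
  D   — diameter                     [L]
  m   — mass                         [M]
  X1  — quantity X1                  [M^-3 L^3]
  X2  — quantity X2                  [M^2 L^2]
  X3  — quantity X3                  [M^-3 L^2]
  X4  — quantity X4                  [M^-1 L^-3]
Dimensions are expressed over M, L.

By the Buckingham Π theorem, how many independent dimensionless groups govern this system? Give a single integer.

Write exponents as rows M,L / cols ρ,ℓ,D,m,X1,X2,X3,X4:
  M: [ 1  0  0  1 -3  2 -3 -1]
  L: [-3  1  1  0  3  2  2 -3]
Echelon form has 2 nonzero rows (pivots: ρ,ℓ)
Π count = n − r = 8 − 2 = 6

6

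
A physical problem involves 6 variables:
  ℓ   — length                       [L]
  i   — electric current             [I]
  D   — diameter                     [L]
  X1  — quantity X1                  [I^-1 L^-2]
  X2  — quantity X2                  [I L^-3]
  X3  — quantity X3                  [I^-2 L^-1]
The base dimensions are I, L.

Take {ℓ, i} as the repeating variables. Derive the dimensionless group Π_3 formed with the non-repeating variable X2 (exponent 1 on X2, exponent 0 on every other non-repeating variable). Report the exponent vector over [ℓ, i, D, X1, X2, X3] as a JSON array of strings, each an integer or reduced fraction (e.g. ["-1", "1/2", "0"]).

Write exponents as rows I,L / cols ℓ,i,D,X1,X2,X3:
  I: [ 0  1  0 -1  1 -2]
  L: [ 1  0  1 -2 -3 -1]
RREF → pivots at {ℓ,i} ⇒ r = 2
Pivot set = {ℓ,i}, free = {D,X1,X2,X3}
RREF:
  r0: [   1    0    1   -2   -3   -1]
  r1: [   0    1    0   -1    1   -2]
Fix exponent of X2 at 1, D at 0, X1 at 0, X3 at 0; solve each RREF row for its pivot's exponent:
  r0: exp(ℓ) + (-3)·1 = 0 ⇒ exp(ℓ) = 3
  r1: exp(i) + (1)·1 = 0 ⇒ exp(i) = -1
Π_3 = ℓ^3 · i^-1 · X2

["3", "-1", "0", "0", "1", "0"]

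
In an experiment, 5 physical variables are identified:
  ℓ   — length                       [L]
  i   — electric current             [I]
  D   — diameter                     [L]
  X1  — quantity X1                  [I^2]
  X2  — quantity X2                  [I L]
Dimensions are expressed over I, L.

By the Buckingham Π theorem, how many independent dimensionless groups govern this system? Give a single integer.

Write exponents as rows I,L / cols ℓ,i,D,X1,X2:
  I: [ 0  1  0  2  1]
  L: [ 1  0  1  0  1]
RREF → pivots at {ℓ,i} ⇒ r = 2
Π count = n − r = 5 − 2 = 3

3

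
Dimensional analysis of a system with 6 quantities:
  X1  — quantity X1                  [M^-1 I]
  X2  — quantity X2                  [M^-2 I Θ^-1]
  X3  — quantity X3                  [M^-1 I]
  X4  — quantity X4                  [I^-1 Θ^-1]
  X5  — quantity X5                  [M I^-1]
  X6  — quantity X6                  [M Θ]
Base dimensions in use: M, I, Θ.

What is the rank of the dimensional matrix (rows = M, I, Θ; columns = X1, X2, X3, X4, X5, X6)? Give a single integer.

Write exponents as rows M,I,Θ / cols X1,X2,X3,X4,X5,X6:
  M: [-1 -2 -1  0  1  1]
  I: [ 1  1  1 -1 -1  0]
  Θ: [ 0 -1  0 -1  0  1]
Row reduction gives pivot columns X1,X2; rank = 2

2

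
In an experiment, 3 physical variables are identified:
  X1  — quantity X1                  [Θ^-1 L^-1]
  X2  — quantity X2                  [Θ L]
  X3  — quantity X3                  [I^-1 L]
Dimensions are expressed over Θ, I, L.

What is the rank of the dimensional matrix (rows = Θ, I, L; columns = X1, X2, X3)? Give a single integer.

2

Write exponents as rows Θ,I,L / cols X1,X2,X3:
  Θ: [-1  1  0]
  I: [ 0  0 -1]
  L: [-1  1  1]
RREF → pivots at {X1,X3} ⇒ r = 2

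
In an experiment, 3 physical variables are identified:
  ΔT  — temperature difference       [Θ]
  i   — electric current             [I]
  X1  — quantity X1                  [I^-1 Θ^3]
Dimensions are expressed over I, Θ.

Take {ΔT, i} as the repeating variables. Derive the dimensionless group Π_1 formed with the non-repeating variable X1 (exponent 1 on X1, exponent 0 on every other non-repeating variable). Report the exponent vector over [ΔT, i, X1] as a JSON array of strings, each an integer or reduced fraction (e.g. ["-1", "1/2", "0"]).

Dimensional matrix (I×Θ by ΔT×i×X1):
  I: [ 0  1 -1]
  Θ: [ 1  0  3]
Echelon form has 2 nonzero rows (pivots: ΔT,i)
Pivot set = {ΔT,i}, free = {X1}
RREF:
  r0: [   1    0    3]
  r1: [   0    1   -1]
Fix exponent of X1 at 1; solve each RREF row for its pivot's exponent:
  r0: exp(ΔT) + (3)·1 = 0 ⇒ exp(ΔT) = -3
  r1: exp(i) + (-1)·1 = 0 ⇒ exp(i) = 1
Π_1 = ΔT^-3 · i · X1

["-3", "1", "1"]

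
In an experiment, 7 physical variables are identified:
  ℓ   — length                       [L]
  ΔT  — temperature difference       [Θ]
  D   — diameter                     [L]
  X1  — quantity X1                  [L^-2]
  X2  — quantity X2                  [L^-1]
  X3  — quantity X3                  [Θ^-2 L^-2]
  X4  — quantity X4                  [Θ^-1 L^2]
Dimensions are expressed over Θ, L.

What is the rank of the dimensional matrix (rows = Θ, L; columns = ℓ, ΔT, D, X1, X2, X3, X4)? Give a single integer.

2

Exponent matrix [Θ,L] × [ℓ,ΔT,D,X1,X2,X3,X4]:
  Θ: [ 0  1  0  0  0 -2 -1]
  L: [ 1  0  1 -2 -1 -2  2]
RREF → pivots at {ℓ,ΔT} ⇒ r = 2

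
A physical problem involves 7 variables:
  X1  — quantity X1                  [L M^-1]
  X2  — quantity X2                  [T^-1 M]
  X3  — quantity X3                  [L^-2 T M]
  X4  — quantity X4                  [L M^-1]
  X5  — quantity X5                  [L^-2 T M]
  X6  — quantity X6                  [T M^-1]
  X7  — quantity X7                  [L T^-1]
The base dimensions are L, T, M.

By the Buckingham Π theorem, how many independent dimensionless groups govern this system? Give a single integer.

Write exponents as rows L,T,M / cols X1,X2,X3,X4,X5,X6,X7:
  L: [ 1  0 -2  1 -2  0  1]
  T: [ 0 -1  1  0  1  1 -1]
  M: [-1  1  1 -1  1 -1  0]
Row reduction gives pivot columns X1,X2; rank = 2
7 vars − rank 2 = 5 Π groups

5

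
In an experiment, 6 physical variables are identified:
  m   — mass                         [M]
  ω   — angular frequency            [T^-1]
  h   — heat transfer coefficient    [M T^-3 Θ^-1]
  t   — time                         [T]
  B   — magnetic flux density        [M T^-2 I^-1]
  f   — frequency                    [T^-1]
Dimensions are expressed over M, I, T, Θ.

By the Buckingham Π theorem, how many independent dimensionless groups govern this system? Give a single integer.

2

Write exponents as rows M,I,T,Θ / cols m,ω,h,t,B,f:
  M: [ 1  0  1  0  1  0]
  I: [ 0  0  0  0 -1  0]
  T: [ 0 -1 -3  1 -2 -1]
  Θ: [ 0  0 -1  0  0  0]
Echelon form has 4 nonzero rows (pivots: m,ω,h,B)
Π count = n − r = 6 − 4 = 2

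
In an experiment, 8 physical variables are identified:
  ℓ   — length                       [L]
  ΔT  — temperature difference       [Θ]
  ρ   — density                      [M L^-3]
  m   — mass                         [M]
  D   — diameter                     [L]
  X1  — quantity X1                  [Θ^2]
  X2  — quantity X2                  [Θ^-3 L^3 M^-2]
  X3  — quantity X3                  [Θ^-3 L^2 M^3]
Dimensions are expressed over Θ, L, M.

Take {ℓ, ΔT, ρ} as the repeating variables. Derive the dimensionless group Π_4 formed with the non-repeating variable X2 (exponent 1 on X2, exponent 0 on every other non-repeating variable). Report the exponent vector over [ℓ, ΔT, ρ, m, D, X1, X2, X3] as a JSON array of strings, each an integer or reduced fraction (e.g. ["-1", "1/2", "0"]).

Exponent matrix [Θ,L,M] × [ℓ,ΔT,ρ,m,D,X1,X2,X3]:
  Θ: [ 0  1  0  0  0  2 -3 -3]
  L: [ 1  0 -3  0  1  0  3  2]
  M: [ 0  0  1  1  0  0 -2  3]
Echelon form has 3 nonzero rows (pivots: ℓ,ΔT,ρ)
Pivot set = {ℓ,ΔT,ρ}, free = {m,D,X1,X2,X3}
RREF:
  r0: [   1    0    0    3    1    0   -3   11]
  r1: [   0    1    0    0    0    2   -3   -3]
  r2: [   0    0    1    1    0    0   -2    3]
Fix exponent of X2 at 1, m at 0, D at 0, X1 at 0, X3 at 0; solve each RREF row for its pivot's exponent:
  r0: exp(ℓ) + (-3)·1 = 0 ⇒ exp(ℓ) = 3
  r1: exp(ΔT) + (-3)·1 = 0 ⇒ exp(ΔT) = 3
  r2: exp(ρ) + (-2)·1 = 0 ⇒ exp(ρ) = 2
Π_4 = ℓ^3 · ΔT^3 · ρ^2 · X2

["3", "3", "2", "0", "0", "0", "1", "0"]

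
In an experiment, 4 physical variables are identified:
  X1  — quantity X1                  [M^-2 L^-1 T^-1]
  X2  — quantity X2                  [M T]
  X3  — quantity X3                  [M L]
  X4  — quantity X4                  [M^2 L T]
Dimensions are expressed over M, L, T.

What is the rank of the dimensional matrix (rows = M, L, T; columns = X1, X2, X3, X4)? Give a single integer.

Dimensional matrix (M×L×T by X1×X2×X3×X4):
  M: [-2  1  1  2]
  L: [-1  0  1  1]
  T: [-1  1  0  1]
Row reduction gives pivot columns X1,X2; rank = 2

2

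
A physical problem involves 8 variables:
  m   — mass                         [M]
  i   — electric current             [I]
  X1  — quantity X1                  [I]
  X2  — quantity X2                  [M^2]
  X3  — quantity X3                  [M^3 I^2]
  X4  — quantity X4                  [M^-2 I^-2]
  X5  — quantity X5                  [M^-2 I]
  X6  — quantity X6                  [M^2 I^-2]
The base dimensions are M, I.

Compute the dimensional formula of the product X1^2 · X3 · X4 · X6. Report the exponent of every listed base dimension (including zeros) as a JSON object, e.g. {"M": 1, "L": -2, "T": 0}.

Dimensional matrix (M×I by m×i×X1×X2×X3×X4×X5×X6):
  M: [ 1  0  0  2  3 -2 -2  2]
  I: [ 0  1  1  0  2 -2  1 -2]
  [M]: (2)·0+(1)·3+(1)·-2+(1)·2 = 3
  [I]: (2)·1+(1)·2+(1)·-2+(1)·-2 = 0
⇒ M^3

{"M": 3, "I": 0}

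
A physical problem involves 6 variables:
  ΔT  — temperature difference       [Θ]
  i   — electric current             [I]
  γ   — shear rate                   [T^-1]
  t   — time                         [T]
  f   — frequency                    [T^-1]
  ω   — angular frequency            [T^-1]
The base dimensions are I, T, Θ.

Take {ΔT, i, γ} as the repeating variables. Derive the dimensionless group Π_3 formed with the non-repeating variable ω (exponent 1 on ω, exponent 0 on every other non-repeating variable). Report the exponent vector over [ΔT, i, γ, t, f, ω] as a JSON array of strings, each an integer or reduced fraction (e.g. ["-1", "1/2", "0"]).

Exponent matrix [I,T,Θ] × [ΔT,i,γ,t,f,ω]:
  I: [ 0  1  0  0  0  0]
  T: [ 0  0 -1  1 -1 -1]
  Θ: [ 1  0  0  0  0  0]
RREF → pivots at {ΔT,i,γ} ⇒ r = 3
Pivot set = {ΔT,i,γ}, free = {t,f,ω}
RREF:
  r0: [   1    0    0    0    0    0]
  r1: [   0    1    0    0    0    0]
  r2: [   0    0    1   -1    1    1]
Fix exponent of ω at 1, t at 0, f at 0; solve each RREF row for its pivot's exponent:
  r0: exp(ΔT) + (0)·1 = 0 ⇒ exp(ΔT) = 0
  r1: exp(i) + (0)·1 = 0 ⇒ exp(i) = 0
  r2: exp(γ) + (1)·1 = 0 ⇒ exp(γ) = -1
Π_3 = γ^-1 · ω

["0", "0", "-1", "0", "0", "1"]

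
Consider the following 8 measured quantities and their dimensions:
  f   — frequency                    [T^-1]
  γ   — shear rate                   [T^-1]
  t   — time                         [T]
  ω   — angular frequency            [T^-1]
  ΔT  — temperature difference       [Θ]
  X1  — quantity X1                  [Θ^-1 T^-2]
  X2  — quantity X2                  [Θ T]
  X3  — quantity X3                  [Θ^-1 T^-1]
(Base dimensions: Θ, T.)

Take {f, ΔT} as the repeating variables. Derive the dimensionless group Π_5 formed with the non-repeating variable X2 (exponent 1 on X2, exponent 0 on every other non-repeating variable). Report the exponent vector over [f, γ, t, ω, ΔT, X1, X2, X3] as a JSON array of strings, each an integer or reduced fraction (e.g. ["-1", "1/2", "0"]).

Exponent matrix [Θ,T] × [f,γ,t,ω,ΔT,X1,X2,X3]:
  Θ: [ 0  0  0  0  1 -1  1 -1]
  T: [-1 -1  1 -1  0 -2  1 -1]
Echelon form has 2 nonzero rows (pivots: f,ΔT)
Repeat: f,ΔT; free: γ,t,ω,X1,X2,X3
RREF:
  r0: [   1    1   -1    1    0    2   -1    1]
  r1: [   0    0    0    0    1   -1    1   -1]
Fix exponent of X2 at 1, γ at 0, t at 0, ω at 0, X1 at 0, X3 at 0; solve each RREF row for its pivot's exponent:
  r0: exp(f) + (-1)·1 = 0 ⇒ exp(f) = 1
  r1: exp(ΔT) + (1)·1 = 0 ⇒ exp(ΔT) = -1
Π_5 = f · ΔT^-1 · X2

["1", "0", "0", "0", "-1", "0", "1", "0"]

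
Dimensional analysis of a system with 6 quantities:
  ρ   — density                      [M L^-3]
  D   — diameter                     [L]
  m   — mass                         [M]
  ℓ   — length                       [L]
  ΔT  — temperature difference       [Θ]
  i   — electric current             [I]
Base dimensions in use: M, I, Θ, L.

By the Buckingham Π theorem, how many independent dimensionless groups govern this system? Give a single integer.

2

Dimensional matrix (M×I×Θ×L by ρ×D×m×ℓ×ΔT×i):
  M: [ 1  0  1  0  0  0]
  I: [ 0  0  0  0  0  1]
  Θ: [ 0  0  0  0  1  0]
  L: [-3  1  0  1  0  0]
Echelon form has 4 nonzero rows (pivots: ρ,D,ΔT,i)
n=6, r=4 ⇒ 2 dimensionless groups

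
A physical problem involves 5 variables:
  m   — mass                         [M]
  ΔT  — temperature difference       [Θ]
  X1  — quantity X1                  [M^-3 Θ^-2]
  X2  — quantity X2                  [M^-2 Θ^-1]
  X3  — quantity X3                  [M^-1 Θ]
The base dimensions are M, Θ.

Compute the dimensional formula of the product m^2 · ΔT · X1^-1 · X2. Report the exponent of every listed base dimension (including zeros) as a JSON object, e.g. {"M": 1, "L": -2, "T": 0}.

Dimensional matrix (M×Θ by m×ΔT×X1×X2×X3):
  M: [ 1  0 -3 -2 -1]
  Θ: [ 0  1 -2 -1  1]
  [M]: (2)·1+(1)·0+(-1)·-3+(1)·-2 = 3
  [Θ]: (2)·0+(1)·1+(-1)·-2+(1)·-1 = 2
⇒ M^3 Θ^2

{"M": 3, "Θ": 2}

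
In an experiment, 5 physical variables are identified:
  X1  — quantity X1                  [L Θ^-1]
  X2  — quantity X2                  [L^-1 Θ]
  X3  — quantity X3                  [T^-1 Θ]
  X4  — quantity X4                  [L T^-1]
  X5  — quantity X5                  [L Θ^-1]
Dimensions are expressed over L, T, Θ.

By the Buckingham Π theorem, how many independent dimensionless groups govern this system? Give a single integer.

3

Exponent matrix [L,T,Θ] × [X1,X2,X3,X4,X5]:
  L: [ 1 -1  0  1  1]
  T: [ 0  0 -1 -1  0]
  Θ: [-1  1  1  0 -1]
RREF → pivots at {X1,X3} ⇒ r = 2
Π count = n − r = 5 − 2 = 3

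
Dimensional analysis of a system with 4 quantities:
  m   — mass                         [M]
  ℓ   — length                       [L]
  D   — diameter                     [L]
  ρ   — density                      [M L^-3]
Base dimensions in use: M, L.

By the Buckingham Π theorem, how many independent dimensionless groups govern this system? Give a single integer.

Write exponents as rows M,L / cols m,ℓ,D,ρ:
  M: [ 1  0  0  1]
  L: [ 0  1  1 -3]
RREF → pivots at {m,ℓ} ⇒ r = 2
Π count = n − r = 4 − 2 = 2

2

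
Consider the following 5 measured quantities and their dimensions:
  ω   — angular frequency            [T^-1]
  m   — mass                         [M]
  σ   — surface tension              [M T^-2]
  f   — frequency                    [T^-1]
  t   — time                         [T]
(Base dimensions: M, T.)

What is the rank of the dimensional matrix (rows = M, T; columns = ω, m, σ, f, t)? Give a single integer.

Write exponents as rows M,T / cols ω,m,σ,f,t:
  M: [ 0  1  1  0  0]
  T: [-1  0 -2 -1  1]
RREF → pivots at {ω,m} ⇒ r = 2

2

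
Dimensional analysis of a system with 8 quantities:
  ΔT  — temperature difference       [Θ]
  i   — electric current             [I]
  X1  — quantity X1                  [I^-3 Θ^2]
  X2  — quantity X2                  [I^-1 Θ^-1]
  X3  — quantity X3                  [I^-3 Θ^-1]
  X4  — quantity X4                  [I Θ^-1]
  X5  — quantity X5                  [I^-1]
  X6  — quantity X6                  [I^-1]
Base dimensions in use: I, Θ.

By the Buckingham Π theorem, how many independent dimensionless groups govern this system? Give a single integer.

Exponent matrix [I,Θ] × [ΔT,i,X1,X2,X3,X4,X5,X6]:
  I: [ 0  1 -3 -1 -3  1 -1 -1]
  Θ: [ 1  0  2 -1 -1 -1  0  0]
RREF → pivots at {ΔT,i} ⇒ r = 2
Π count = n − r = 8 − 2 = 6

6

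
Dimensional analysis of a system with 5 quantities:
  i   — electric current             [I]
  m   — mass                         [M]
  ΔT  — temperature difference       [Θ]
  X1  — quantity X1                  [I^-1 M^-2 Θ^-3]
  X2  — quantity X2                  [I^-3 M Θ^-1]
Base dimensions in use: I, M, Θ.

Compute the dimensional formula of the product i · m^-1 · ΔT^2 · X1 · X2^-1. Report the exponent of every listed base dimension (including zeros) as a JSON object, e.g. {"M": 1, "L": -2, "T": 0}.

{"I": 3, "M": -4, "Θ": 0}

Write exponents as rows I,M,Θ / cols i,m,ΔT,X1,X2:
  I: [ 1  0  0 -1 -3]
  M: [ 0  1  0 -2  1]
  Θ: [ 0  0  1 -3 -1]
  [I]: (1)·1+(-1)·0+(2)·0+(1)·-1+(-1)·-3 = 3
  [M]: (1)·0+(-1)·1+(2)·0+(1)·-2+(-1)·1 = -4
  [Θ]: (1)·0+(-1)·0+(2)·1+(1)·-3+(-1)·-1 = 0
⇒ I^3 M^-4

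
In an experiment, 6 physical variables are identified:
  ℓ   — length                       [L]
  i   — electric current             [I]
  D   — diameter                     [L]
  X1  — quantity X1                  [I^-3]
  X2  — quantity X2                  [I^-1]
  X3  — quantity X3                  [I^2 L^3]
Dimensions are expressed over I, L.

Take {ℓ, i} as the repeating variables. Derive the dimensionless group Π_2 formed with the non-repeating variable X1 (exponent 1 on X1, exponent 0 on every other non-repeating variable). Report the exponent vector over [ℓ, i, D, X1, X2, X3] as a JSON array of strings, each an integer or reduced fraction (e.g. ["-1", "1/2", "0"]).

["0", "3", "0", "1", "0", "0"]

Write exponents as rows I,L / cols ℓ,i,D,X1,X2,X3:
  I: [ 0  1  0 -3 -1  2]
  L: [ 1  0  1  0  0  3]
Echelon form has 2 nonzero rows (pivots: ℓ,i)
Pivot set = {ℓ,i}, free = {D,X1,X2,X3}
RREF:
  r0: [   1    0    1    0    0    3]
  r1: [   0    1    0   -3   -1    2]
Fix exponent of X1 at 1, D at 0, X2 at 0, X3 at 0; solve each RREF row for its pivot's exponent:
  r0: exp(ℓ) + (0)·1 = 0 ⇒ exp(ℓ) = 0
  r1: exp(i) + (-3)·1 = 0 ⇒ exp(i) = 3
Π_2 = i^3 · X1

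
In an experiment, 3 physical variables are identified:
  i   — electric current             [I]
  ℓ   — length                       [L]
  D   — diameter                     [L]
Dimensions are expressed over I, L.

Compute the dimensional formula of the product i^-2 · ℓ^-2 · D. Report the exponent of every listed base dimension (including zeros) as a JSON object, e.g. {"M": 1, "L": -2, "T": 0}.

{"I": -2, "L": -1}

Exponent matrix [I,L] × [i,ℓ,D]:
  I: [ 1  0  0]
  L: [ 0  1  1]
  [I]: (-2)·1+(-2)·0+(1)·0 = -2
  [L]: (-2)·0+(-2)·1+(1)·1 = -1
⇒ I^-2 L^-1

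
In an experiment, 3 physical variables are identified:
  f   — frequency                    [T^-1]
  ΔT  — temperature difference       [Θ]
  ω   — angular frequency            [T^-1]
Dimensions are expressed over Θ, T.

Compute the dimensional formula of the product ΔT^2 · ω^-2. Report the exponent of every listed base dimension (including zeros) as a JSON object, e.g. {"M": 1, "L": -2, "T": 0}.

{"Θ": 2, "T": 2}

Write exponents as rows Θ,T / cols f,ΔT,ω:
  Θ: [ 0  1  0]
  T: [-1  0 -1]
  [Θ]: (2)·1+(-2)·0 = 2
  [T]: (2)·0+(-2)·-1 = 2
⇒ Θ^2 T^2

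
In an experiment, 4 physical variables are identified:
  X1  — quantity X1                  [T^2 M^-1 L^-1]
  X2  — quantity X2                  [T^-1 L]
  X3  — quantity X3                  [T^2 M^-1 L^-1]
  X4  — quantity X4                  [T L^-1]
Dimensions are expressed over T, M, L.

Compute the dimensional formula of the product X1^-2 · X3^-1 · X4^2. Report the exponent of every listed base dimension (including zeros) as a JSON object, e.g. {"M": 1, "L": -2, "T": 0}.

{"T": -4, "M": 3, "L": 1}

Exponent matrix [T,M,L] × [X1,X2,X3,X4]:
  T: [ 2 -1  2  1]
  M: [-1  0 -1  0]
  L: [-1  1 -1 -1]
  [T]: (-2)·2+(-1)·2+(2)·1 = -4
  [M]: (-2)·-1+(-1)·-1+(2)·0 = 3
  [L]: (-2)·-1+(-1)·-1+(2)·-1 = 1
⇒ T^-4 M^3 L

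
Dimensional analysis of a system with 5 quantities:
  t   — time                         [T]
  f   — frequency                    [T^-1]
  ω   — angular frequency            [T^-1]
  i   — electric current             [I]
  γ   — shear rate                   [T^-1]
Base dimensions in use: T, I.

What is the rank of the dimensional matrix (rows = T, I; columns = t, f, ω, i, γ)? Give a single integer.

Dimensional matrix (T×I by t×f×ω×i×γ):
  T: [ 1 -1 -1  0 -1]
  I: [ 0  0  0  1  0]
Echelon form has 2 nonzero rows (pivots: t,i)

2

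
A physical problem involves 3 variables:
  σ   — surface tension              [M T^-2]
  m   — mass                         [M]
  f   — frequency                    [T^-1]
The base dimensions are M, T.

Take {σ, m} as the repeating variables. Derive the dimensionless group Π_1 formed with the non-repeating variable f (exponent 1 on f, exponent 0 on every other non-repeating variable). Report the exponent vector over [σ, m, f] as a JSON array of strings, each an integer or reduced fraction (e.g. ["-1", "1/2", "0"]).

["-1/2", "1/2", "1"]

Dimensional matrix (M×T by σ×m×f):
  M: [ 1  1  0]
  T: [-2  0 -1]
RREF → pivots at {σ,m} ⇒ r = 2
Repeat: σ,m; free: f
RREF:
  r0: [   1    0  1/2]
  r1: [   0    1 -1/2]
Fix exponent of f at 1; solve each RREF row for its pivot's exponent:
  r0: exp(σ) + (1/2)·1 = 0 ⇒ exp(σ) = -1/2
  r1: exp(m) + (-1/2)·1 = 0 ⇒ exp(m) = 1/2
Π_1 = σ^(-1/2) · m^(1/2) · f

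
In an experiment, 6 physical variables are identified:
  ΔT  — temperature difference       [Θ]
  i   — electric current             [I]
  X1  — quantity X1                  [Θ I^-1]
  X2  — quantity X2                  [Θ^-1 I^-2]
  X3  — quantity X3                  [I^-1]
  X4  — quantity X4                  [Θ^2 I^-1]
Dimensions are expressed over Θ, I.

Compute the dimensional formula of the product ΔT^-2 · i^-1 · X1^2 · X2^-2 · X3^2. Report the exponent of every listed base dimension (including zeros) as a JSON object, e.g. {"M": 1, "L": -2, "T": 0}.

{"Θ": 2, "I": -1}

Dimensional matrix (Θ×I by ΔT×i×X1×X2×X3×X4):
  Θ: [ 1  0  1 -1  0  2]
  I: [ 0  1 -1 -2 -1 -1]
  [Θ]: (-2)·1+(-1)·0+(2)·1+(-2)·-1+(2)·0 = 2
  [I]: (-2)·0+(-1)·1+(2)·-1+(-2)·-2+(2)·-1 = -1
⇒ Θ^2 I^-1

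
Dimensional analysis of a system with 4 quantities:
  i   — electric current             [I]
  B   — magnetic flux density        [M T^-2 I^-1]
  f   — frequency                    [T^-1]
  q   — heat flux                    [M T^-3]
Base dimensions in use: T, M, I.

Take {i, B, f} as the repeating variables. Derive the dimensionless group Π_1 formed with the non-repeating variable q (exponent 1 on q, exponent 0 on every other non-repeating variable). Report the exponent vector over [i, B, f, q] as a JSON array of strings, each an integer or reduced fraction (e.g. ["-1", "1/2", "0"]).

["-1", "-1", "-1", "1"]

Write exponents as rows T,M,I / cols i,B,f,q:
  T: [ 0 -2 -1 -3]
  M: [ 0  1  0  1]
  I: [ 1 -1  0  0]
Row reduction gives pivot columns i,B,f; rank = 3
Pivot set = {i,B,f}, free = {q}
RREF:
  r0: [   1    0    0    1]
  r1: [   0    1    0    1]
  r2: [   0    0    1    1]
Fix exponent of q at 1; solve each RREF row for its pivot's exponent:
  r0: exp(i) + (1)·1 = 0 ⇒ exp(i) = -1
  r1: exp(B) + (1)·1 = 0 ⇒ exp(B) = -1
  r2: exp(f) + (1)·1 = 0 ⇒ exp(f) = -1
Π_1 = i^-1 · B^-1 · f^-1 · q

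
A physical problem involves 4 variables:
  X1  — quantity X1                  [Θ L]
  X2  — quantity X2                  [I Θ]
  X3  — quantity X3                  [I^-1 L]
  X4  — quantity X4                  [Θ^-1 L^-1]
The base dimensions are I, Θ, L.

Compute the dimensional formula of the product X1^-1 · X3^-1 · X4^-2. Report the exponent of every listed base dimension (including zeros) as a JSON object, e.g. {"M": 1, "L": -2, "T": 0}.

{"I": 1, "Θ": 1, "L": 0}

Exponent matrix [I,Θ,L] × [X1,X2,X3,X4]:
  I: [ 0  1 -1  0]
  Θ: [ 1  1  0 -1]
  L: [ 1  0  1 -1]
  [I]: (-1)·0+(-1)·-1+(-2)·0 = 1
  [Θ]: (-1)·1+(-1)·0+(-2)·-1 = 1
  [L]: (-1)·1+(-1)·1+(-2)·-1 = 0
⇒ I Θ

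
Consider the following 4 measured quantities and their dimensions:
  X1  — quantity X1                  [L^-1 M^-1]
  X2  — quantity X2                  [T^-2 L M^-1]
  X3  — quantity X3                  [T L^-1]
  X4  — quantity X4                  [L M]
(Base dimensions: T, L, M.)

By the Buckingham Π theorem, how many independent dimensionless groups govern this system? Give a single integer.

2

Dimensional matrix (T×L×M by X1×X2×X3×X4):
  T: [ 0 -2  1  0]
  L: [-1  1 -1  1]
  M: [-1 -1  0  1]
Row reduction gives pivot columns X1,X2; rank = 2
4 vars − rank 2 = 2 Π groups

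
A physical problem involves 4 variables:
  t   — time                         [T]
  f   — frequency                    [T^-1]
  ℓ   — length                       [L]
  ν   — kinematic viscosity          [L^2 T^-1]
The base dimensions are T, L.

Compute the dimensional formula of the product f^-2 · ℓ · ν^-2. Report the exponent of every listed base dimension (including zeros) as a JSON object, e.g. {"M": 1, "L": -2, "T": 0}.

Dimensional matrix (T×L by t×f×ℓ×ν):
  T: [ 1 -1  0 -1]
  L: [ 0  0  1  2]
  [T]: (-2)·-1+(1)·0+(-2)·-1 = 4
  [L]: (-2)·0+(1)·1+(-2)·2 = -3
⇒ T^4 L^-3

{"T": 4, "L": -3}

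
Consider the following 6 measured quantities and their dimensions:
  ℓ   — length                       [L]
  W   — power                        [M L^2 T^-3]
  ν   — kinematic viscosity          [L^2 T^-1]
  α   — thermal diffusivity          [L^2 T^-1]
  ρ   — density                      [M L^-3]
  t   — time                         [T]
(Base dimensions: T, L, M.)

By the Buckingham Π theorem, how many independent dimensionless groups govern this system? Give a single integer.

3

Exponent matrix [T,L,M] × [ℓ,W,ν,α,ρ,t]:
  T: [ 0 -3 -1 -1  0  1]
  L: [ 1  2  2  2 -3  0]
  M: [ 0  1  0  0  1  0]
Row reduction gives pivot columns ℓ,W,ν; rank = 3
n=6, r=3 ⇒ 3 dimensionless groups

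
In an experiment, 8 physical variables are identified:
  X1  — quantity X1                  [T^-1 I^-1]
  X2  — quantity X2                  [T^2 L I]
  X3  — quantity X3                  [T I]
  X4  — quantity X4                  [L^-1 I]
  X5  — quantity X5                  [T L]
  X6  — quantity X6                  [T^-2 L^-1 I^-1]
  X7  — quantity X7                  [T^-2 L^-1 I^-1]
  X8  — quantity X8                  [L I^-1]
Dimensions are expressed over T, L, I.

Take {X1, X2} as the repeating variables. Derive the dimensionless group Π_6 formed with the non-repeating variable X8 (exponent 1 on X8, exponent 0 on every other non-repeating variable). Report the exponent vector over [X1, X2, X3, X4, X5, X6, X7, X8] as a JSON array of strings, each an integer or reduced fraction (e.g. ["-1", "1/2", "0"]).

["-2", "-1", "0", "0", "0", "0", "0", "1"]

Write exponents as rows T,L,I / cols X1,X2,X3,X4,X5,X6,X7,X8:
  T: [-1  2  1  0  1 -2 -2  0]
  L: [ 0  1  0 -1  1 -1 -1  1]
  I: [-1  1  1  1  0 -1 -1 -1]
RREF → pivots at {X1,X2} ⇒ r = 2
Repeat: X1,X2; free: X3,X4,X5,X6,X7,X8
RREF:
  r0: [   1    0   -1   -2    1    0    0    2]
  r1: [   0    1    0   -1    1   -1   -1    1]
  r2: [   0    0    0    0    0    0    0    0]
Fix exponent of X8 at 1, X3 at 0, X4 at 0, X5 at 0, X6 at 0, X7 at 0; solve each RREF row for its pivot's exponent:
  r0: exp(X1) + (2)·1 = 0 ⇒ exp(X1) = -2
  r1: exp(X2) + (1)·1 = 0 ⇒ exp(X2) = -1
Π_6 = X1^-2 · X2^-1 · X8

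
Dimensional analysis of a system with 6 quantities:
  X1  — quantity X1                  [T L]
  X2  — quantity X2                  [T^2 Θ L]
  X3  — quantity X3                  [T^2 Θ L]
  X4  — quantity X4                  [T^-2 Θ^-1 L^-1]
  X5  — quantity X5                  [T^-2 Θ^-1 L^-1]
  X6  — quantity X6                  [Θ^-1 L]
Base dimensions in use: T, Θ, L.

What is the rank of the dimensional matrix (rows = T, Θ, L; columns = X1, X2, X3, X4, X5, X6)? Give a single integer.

2

Exponent matrix [T,Θ,L] × [X1,X2,X3,X4,X5,X6]:
  T: [ 1  2  2 -2 -2  0]
  Θ: [ 0  1  1 -1 -1 -1]
  L: [ 1  1  1 -1 -1  1]
RREF → pivots at {X1,X2} ⇒ r = 2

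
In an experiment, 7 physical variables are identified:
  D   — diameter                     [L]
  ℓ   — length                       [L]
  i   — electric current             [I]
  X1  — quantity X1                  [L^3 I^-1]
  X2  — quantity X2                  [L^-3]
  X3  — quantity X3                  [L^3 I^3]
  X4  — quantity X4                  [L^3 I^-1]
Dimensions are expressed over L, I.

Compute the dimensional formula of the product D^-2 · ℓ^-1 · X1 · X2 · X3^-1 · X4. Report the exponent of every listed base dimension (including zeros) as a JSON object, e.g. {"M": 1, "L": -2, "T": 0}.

Write exponents as rows L,I / cols D,ℓ,i,X1,X2,X3,X4:
  L: [ 1  1  0  3 -3  3  3]
  I: [ 0  0  1 -1  0  3 -1]
  [L]: (-2)·1+(-1)·1+(1)·3+(1)·-3+(-1)·3+(1)·3 = -3
  [I]: (-2)·0+(-1)·0+(1)·-1+(1)·0+(-1)·3+(1)·-1 = -5
⇒ L^-3 I^-5

{"L": -3, "I": -5}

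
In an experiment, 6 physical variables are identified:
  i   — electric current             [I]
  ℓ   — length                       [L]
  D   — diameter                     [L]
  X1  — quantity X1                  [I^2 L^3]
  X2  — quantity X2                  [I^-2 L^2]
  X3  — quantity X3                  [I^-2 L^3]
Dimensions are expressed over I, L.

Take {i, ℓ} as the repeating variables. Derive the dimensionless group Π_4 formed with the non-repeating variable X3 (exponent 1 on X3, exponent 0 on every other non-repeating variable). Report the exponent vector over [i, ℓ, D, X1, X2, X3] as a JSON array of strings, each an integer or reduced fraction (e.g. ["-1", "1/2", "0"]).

["2", "-3", "0", "0", "0", "1"]

Exponent matrix [I,L] × [i,ℓ,D,X1,X2,X3]:
  I: [ 1  0  0  2 -2 -2]
  L: [ 0  1  1  3  2  3]
Row reduction gives pivot columns i,ℓ; rank = 2
Repeat: i,ℓ; free: D,X1,X2,X3
RREF:
  r0: [   1    0    0    2   -2   -2]
  r1: [   0    1    1    3    2    3]
Fix exponent of X3 at 1, D at 0, X1 at 0, X2 at 0; solve each RREF row for its pivot's exponent:
  r0: exp(i) + (-2)·1 = 0 ⇒ exp(i) = 2
  r1: exp(ℓ) + (3)·1 = 0 ⇒ exp(ℓ) = -3
Π_4 = i^2 · ℓ^-3 · X3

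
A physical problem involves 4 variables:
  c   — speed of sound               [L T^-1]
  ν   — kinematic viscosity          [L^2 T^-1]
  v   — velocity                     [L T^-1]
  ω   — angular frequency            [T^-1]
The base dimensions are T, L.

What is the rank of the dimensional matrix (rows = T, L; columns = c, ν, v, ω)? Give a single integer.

2

Exponent matrix [T,L] × [c,ν,v,ω]:
  T: [-1 -1 -1 -1]
  L: [ 1  2  1  0]
Row reduction gives pivot columns c,ν; rank = 2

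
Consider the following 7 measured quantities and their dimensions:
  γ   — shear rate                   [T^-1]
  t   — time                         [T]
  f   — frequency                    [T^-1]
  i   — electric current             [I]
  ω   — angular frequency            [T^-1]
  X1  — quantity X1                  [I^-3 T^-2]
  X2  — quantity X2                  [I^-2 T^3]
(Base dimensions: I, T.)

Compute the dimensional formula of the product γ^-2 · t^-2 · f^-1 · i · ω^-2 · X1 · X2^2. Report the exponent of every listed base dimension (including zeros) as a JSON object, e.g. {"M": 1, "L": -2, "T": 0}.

{"I": -6, "T": 7}

Write exponents as rows I,T / cols γ,t,f,i,ω,X1,X2:
  I: [ 0  0  0  1  0 -3 -2]
  T: [-1  1 -1  0 -1 -2  3]
  [I]: (-2)·0+(-2)·0+(-1)·0+(1)·1+(-2)·0+(1)·-3+(2)·-2 = -6
  [T]: (-2)·-1+(-2)·1+(-1)·-1+(1)·0+(-2)·-1+(1)·-2+(2)·3 = 7
⇒ I^-6 T^7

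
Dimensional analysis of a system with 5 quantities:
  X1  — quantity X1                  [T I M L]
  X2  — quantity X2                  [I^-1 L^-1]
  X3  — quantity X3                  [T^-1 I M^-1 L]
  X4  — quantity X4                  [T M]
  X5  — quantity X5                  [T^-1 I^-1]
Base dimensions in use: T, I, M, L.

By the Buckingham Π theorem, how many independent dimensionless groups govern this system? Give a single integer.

Dimensional matrix (T×I×M×L by X1×X2×X3×X4×X5):
  T: [ 1  0 -1  1 -1]
  I: [ 1 -1  1  0 -1]
  M: [ 1  0 -1  1  0]
  L: [ 1 -1  1  0  0]
Row reduction gives pivot columns X1,X2,X5; rank = 3
n=5, r=3 ⇒ 2 dimensionless groups

2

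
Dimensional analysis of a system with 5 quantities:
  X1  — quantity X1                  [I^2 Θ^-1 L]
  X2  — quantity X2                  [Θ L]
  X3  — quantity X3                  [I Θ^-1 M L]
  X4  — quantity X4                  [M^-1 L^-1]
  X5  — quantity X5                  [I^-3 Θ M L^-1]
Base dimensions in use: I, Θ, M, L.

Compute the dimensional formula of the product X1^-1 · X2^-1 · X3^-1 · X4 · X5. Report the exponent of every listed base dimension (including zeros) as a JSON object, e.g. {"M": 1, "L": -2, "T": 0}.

{"I": -6, "Θ": 2, "M": -1, "L": -5}

Dimensional matrix (I×Θ×M×L by X1×X2×X3×X4×X5):
  I: [ 2  0  1  0 -3]
  Θ: [-1  1 -1  0  1]
  M: [ 0  0  1 -1  1]
  L: [ 1  1  1 -1 -1]
  [I]: (-1)·2+(-1)·0+(-1)·1+(1)·0+(1)·-3 = -6
  [Θ]: (-1)·-1+(-1)·1+(-1)·-1+(1)·0+(1)·1 = 2
  [M]: (-1)·0+(-1)·0+(-1)·1+(1)·-1+(1)·1 = -1
  [L]: (-1)·1+(-1)·1+(-1)·1+(1)·-1+(1)·-1 = -5
⇒ I^-6 Θ^2 M^-1 L^-5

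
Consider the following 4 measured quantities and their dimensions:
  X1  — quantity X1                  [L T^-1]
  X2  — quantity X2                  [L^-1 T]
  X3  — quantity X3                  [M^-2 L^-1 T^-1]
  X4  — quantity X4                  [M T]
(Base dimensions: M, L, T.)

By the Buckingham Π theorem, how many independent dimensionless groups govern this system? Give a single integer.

Exponent matrix [M,L,T] × [X1,X2,X3,X4]:
  M: [ 0  0 -2  1]
  L: [ 1 -1 -1  0]
  T: [-1  1 -1  1]
Row reduction gives pivot columns X1,X3; rank = 2
n=4, r=2 ⇒ 2 dimensionless groups

2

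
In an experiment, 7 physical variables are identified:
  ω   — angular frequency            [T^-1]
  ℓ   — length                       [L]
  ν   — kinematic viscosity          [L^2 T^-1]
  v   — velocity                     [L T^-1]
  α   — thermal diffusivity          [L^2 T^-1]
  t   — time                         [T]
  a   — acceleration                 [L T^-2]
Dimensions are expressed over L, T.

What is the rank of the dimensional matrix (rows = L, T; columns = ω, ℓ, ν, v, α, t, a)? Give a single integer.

2

Exponent matrix [L,T] × [ω,ℓ,ν,v,α,t,a]:
  L: [ 0  1  2  1  2  0  1]
  T: [-1  0 -1 -1 -1  1 -2]
Echelon form has 2 nonzero rows (pivots: ω,ℓ)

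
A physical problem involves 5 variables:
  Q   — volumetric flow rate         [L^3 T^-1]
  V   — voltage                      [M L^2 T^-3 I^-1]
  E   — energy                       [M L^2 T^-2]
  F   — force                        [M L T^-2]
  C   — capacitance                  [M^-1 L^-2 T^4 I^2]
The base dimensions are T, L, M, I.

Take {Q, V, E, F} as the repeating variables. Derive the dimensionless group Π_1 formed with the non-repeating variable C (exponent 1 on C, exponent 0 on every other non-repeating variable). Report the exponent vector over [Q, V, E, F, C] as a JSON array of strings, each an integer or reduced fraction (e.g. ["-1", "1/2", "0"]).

Exponent matrix [T,L,M,I] × [Q,V,E,F,C]:
  T: [-1 -3 -2 -2  4]
  L: [ 3  2  2  1 -2]
  M: [ 0  1  1  1 -1]
  I: [ 0 -1  0  0  2]
Echelon form has 4 nonzero rows (pivots: Q,V,E,F)
Pivot set = {Q,V,E,F}, free = {C}
RREF:
  r0: [   1    0    0    0    0]
  r1: [   0    1    0    0   -2]
  r2: [   0    0    1    0    1]
  r3: [   0    0    0    1    0]
Fix exponent of C at 1; solve each RREF row for its pivot's exponent:
  r0: exp(Q) + (0)·1 = 0 ⇒ exp(Q) = 0
  r1: exp(V) + (-2)·1 = 0 ⇒ exp(V) = 2
  r2: exp(E) + (1)·1 = 0 ⇒ exp(E) = -1
  r3: exp(F) + (0)·1 = 0 ⇒ exp(F) = 0
Π_1 = V^2 · E^-1 · C

["0", "2", "-1", "0", "1"]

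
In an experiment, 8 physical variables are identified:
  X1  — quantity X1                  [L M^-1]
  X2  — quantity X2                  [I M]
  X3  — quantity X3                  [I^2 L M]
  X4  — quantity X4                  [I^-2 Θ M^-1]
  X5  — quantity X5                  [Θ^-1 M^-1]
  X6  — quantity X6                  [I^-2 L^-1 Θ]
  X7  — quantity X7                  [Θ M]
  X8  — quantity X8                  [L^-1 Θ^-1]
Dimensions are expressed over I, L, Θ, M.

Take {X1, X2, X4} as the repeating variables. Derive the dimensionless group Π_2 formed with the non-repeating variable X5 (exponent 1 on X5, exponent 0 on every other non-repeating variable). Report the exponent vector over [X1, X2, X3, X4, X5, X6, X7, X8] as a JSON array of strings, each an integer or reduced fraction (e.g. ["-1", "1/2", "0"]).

["0", "2", "0", "1", "1", "0", "0", "0"]

Exponent matrix [I,L,Θ,M] × [X1,X2,X3,X4,X5,X6,X7,X8]:
  I: [ 0  1  2 -2  0 -2  0  0]
  L: [ 1  0  1  0  0 -1  0 -1]
  Θ: [ 0  0  0  1 -1  1  1 -1]
  M: [-1  1  1 -1 -1  0  1  0]
Row reduction gives pivot columns X1,X2,X4; rank = 3
Pivot set = {X1,X2,X4}, free = {X3,X5,X6,X7,X8}
RREF:
  r0: [   1    0    1    0    0   -1    0   -1]
  r1: [   0    1    2    0   -2    0    2   -2]
  r2: [   0    0    0    1   -1    1    1   -1]
  r3: [   0    0    0    0    0    0    0    0]
Fix exponent of X5 at 1, X3 at 0, X6 at 0, X7 at 0, X8 at 0; solve each RREF row for its pivot's exponent:
  r0: exp(X1) + (0)·1 = 0 ⇒ exp(X1) = 0
  r1: exp(X2) + (-2)·1 = 0 ⇒ exp(X2) = 2
  r2: exp(X4) + (-1)·1 = 0 ⇒ exp(X4) = 1
Π_2 = X2^2 · X4 · X5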